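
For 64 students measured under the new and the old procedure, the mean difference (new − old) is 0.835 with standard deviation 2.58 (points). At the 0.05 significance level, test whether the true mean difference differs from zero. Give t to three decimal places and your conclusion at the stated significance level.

t = 2.589; reject H0

H0: μ_d = 0; H1: μ_d ≠ 0 (paired t-test on the differences, two-sided).
t = d̄/(s_d/√n) = 0.835/(2.58/√64) = 2.589
df = n − 1 = 63
Two-sided p-value ≈ 0.012
Since p ≈ 0.012 < α = 0.05, reject H0; the evidence is statistically significant.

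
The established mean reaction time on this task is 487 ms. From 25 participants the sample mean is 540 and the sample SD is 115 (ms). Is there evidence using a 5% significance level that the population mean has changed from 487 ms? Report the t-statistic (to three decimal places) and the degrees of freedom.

H0: μ = 487; H1: μ ≠ 487 (one-sample t-test, two-sided).
t = (x̄ − μ₀)/(s/√n) = (540 − 487)/(115/√25) = 2.304
df = n − 1 = 24
Two-sided p-value ≈ 0.0302
Since p ≈ 0.0302 < α = 0.05, reject H0; the evidence is statistically significant.

t = 2.304, df = 24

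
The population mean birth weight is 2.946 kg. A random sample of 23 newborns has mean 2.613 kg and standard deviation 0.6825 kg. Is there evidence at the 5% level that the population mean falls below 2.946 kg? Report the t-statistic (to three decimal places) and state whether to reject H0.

H0: μ = 2.946; H1: μ < 2.946 (one-sample t-test, left-tailed).
t = (x̄ − μ₀)/(s/√n) = (2.613 − 2.946)/(0.6825/√23) = -2.340
df = n − 1 = 22
p-value = P(T ≤ -2.340) ≈ 0.014
Since p ≈ 0.014 < α = 0.05, reject H0; the data support H1.

t = -2.340; reject H0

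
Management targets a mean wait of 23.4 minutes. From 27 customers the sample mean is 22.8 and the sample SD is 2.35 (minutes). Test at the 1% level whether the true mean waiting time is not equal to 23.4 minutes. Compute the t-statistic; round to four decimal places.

-1.3267

H0: μ = 23.4; H1: μ ≠ 23.4 (one-sample t-test, two-sided).
t = (x̄ − μ₀)/(s/√n) = (22.8 − 23.4)/(2.35/√27) = -1.3267
df = n − 1 = 26
Two-sided p-value ≈ 0.196
Since p ≈ 0.196 > α = 0.01, fail to reject H0; the evidence is not statistically significant.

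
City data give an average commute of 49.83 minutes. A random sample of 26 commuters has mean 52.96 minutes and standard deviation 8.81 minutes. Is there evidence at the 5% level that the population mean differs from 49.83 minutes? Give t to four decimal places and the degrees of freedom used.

t = 1.8116, df = 25

H0: μ = 49.83; H1: μ ≠ 49.83 (one-sample t-test, two-sided).
t = (x̄ − μ₀)/(s/√n) = (52.96 − 49.83)/(8.81/√26) = 1.8116
df = n − 1 = 25
Two-sided p-value ≈ 0.0821
Since p ≈ 0.0821 > α = 0.05, fail to reject H0; the evidence is not statistically significant.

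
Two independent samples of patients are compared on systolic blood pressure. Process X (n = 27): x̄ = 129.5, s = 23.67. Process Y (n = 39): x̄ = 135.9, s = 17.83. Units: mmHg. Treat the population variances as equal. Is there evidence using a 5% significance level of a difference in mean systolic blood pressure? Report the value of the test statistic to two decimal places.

Let group 1 = process X, group 2 = process Y. H0: μ_1 = μ_2; H1: μ_1 ≠ μ_2 (two-sample pooled-variance t-test, two-sided).
s_p² = [(27−1)·23.67² + (39−1)·17.83²]/(27+39−2) = 416.368
t = (129.5 − 135.9)/√[416.368·(1/27 + 1/39)] = -1.25
df = n₁ + n₂ − 2 = 64
Two-sided p-value ≈ 0.215
Since p ≈ 0.215 > α = 0.05, fail to reject H0; the data do not provide sufficient evidence against H0.

-1.25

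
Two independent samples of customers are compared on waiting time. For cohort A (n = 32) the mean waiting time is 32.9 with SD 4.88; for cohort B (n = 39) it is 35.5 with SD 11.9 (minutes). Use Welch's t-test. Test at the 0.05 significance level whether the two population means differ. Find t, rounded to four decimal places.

-1.2430

Let group 1 = cohort A, group 2 = cohort B. H0: μ_1 = μ_2; H1: μ_1 ≠ μ_2 (Welch's two-sample t-test, two-sided).
t = (x̄_1 − x̄_2)/√(s_1²/n_1 + s_2²/n_2) = (32.9 − 35.5)/√(4.88²/32 + 11.9²/39) = -1.2430
Welch–Satterthwaite df ≈ 52.47
Two-sided p-value ≈ 0.2194
Since p ≈ 0.2194 > α = 0.05, fail to reject H0; the data do not provide sufficient evidence against H0.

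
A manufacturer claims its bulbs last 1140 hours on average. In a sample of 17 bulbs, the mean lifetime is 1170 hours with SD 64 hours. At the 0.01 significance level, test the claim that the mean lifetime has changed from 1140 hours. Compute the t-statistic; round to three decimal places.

H0: μ = 1140; H1: μ ≠ 1140 (one-sample t-test, two-sided).
t = (x̄ − μ₀)/(s/√n) = (1170 − 1140)/(64/√17) = 1.933
df = n − 1 = 16
Two-sided p-value ≈ 0.071
Since p ≈ 0.071 > α = 0.01, fail to reject H0; the evidence is not statistically significant.

1.933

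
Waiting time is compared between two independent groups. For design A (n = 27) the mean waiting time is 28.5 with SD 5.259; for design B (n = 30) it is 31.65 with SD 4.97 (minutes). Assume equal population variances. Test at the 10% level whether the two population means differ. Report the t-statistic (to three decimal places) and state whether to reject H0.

Let group 1 = design A, group 2 = design B. H0: μ_1 = μ_2; H1: μ_1 ≠ μ_2 (two-sample pooled-variance t-test, two-sided).
s_p² = [(27−1)·5.259² + (30−1)·4.97²]/(27+30−2) = 26.0984
t = (28.5 − 31.65)/√[26.0984·(1/27 + 1/30)] = -2.324
df = n₁ + n₂ − 2 = 55
Two-sided p-value ≈ 0.024
Since p ≈ 0.024 < α = 0.1, reject H0; the evidence is statistically significant.

t = -2.324; reject H0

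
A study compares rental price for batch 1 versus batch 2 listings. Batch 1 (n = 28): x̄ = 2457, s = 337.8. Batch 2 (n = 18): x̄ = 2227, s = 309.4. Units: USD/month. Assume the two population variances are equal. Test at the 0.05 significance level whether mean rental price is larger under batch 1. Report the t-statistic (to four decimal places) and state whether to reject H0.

t = 2.3273; reject H0

Let group 1 = batch 1, group 2 = batch 2. H0: μ_1 = μ_2; H1: μ_1 > μ_2 (two-sample pooled-variance t-test, right-tailed).
s_p² = [(28−1)·337.8² + (18−1)·309.4²]/(28+18−2) = 107007
t = (2457 − 2227)/√[107007·(1/28 + 1/18)] = 2.3273
df = n₁ + n₂ − 2 = 44
p-value = P(T ≥ 2.3273) ≈ 0.012
Since p ≈ 0.012 < α = 0.05, reject H0; the data support H1.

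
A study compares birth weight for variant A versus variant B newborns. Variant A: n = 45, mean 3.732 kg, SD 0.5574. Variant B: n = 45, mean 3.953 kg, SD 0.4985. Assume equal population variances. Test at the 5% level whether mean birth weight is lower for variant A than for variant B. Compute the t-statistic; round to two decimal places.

Let group 1 = variant A, group 2 = variant B. H0: μ_1 = μ_2; H1: μ_1 < μ_2 (two-sample pooled-variance t-test, left-tailed).
s_p² = [(45−1)·0.5574² + (45−1)·0.4985²]/(45+45−2) = 0.279599
t = (3.732 − 3.953)/√[0.279599·(1/45 + 1/45)] = -1.98
df = n₁ + n₂ − 2 = 88
p-value = P(T ≤ -1.98) ≈ 0.0253
Since p ≈ 0.0253 < α = 0.05, reject H0; the evidence is statistically significant.

-1.98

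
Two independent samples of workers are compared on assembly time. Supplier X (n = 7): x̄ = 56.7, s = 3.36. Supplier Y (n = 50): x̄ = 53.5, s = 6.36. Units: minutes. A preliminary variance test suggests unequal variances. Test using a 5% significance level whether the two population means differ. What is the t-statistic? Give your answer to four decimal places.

2.0563

Let group 1 = supplier X, group 2 = supplier Y. H0: μ_1 = μ_2; H1: μ_1 ≠ μ_2 (Welch's two-sample t-test, two-sided).
t = (x̄_1 − x̄_2)/√(s_1²/n_1 + s_2²/n_2) = (56.7 − 53.5)/√(3.36²/7 + 6.36²/50) = 2.0563
Welch–Satterthwaite df ≈ 13.12
Two-sided p-value ≈ 0.0602
Since p ≈ 0.0602 > α = 0.05, fail to reject H0; the evidence is not statistically significant.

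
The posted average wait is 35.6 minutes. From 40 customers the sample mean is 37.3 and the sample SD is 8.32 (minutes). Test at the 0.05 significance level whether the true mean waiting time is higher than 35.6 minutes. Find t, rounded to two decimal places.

1.29

H0: μ = 35.6; H1: μ > 35.6 (one-sample t-test, right-tailed).
t = (x̄ − μ₀)/(s/√n) = (37.3 − 35.6)/(8.32/√40) = 1.29
df = n − 1 = 39
p-value = P(T ≥ 1.29) ≈ 0.1019
Since p ≈ 0.1019 > α = 0.05, fail to reject H0; the data do not provide sufficient evidence against H0.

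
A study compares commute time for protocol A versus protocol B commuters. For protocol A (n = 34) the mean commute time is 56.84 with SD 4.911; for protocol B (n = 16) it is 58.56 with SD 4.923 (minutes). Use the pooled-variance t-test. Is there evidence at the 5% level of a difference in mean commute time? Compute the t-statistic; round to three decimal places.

-1.154

Let group 1 = protocol A, group 2 = protocol B. H0: μ_1 = μ_2; H1: μ_1 ≠ μ_2 (two-sample pooled-variance t-test, two-sided).
s_p² = [(34−1)·4.911² + (16−1)·4.923²]/(34+16−2) = 24.1548
t = (56.84 − 58.56)/√[24.1548·(1/34 + 1/16)] = -1.154
df = n₁ + n₂ − 2 = 48
Two-sided p-value ≈ 0.2541
Since p ≈ 0.2541 > α = 0.05, fail to reject H0; the evidence is not statistically significant.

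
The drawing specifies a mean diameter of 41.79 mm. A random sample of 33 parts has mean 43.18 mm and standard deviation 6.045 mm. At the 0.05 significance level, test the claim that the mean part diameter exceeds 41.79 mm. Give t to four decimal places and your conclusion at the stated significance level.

H0: μ = 41.79; H1: μ > 41.79 (one-sample t-test, right-tailed).
t = (x̄ − μ₀)/(s/√n) = (43.18 − 41.79)/(6.045/√33) = 1.3209
df = n − 1 = 32
p-value = P(T ≥ 1.3209) ≈ 0.0979
Since p ≈ 0.0979 > α = 0.05, fail to reject H0; the data do not provide sufficient evidence against H0.

t = 1.3209; fail to reject H0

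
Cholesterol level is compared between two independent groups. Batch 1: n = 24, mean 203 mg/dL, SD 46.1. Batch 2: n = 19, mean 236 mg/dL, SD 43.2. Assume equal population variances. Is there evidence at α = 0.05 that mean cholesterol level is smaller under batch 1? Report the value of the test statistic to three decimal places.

Let group 1 = batch 1, group 2 = batch 2. H0: μ_1 = μ_2; H1: μ_1 < μ_2 (two-sample pooled-variance t-test, left-tailed).
s_p² = [(24−1)·46.1² + (19−1)·43.2²]/(24+19−2) = 2011.52
t = (203 − 236)/√[2011.52·(1/24 + 1/19)] = -2.396
df = n₁ + n₂ − 2 = 41
p-value = P(T ≤ -2.396) ≈ 0.011
Since p ≈ 0.011 < α = 0.05, reject H0; the evidence is statistically significant.

-2.396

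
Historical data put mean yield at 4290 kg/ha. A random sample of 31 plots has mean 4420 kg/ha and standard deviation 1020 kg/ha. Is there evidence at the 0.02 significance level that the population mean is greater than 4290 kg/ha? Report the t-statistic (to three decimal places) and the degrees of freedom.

t = 0.710, df = 30

H0: μ = 4290; H1: μ > 4290 (one-sample t-test, right-tailed).
t = (x̄ − μ₀)/(s/√n) = (4420 − 4290)/(1020/√31) = 0.710
df = n − 1 = 30
p-value = P(T ≥ 0.710) ≈ 0.2417
Since p ≈ 0.2417 > α = 0.02, fail to reject H0; the data do not provide sufficient evidence against H0.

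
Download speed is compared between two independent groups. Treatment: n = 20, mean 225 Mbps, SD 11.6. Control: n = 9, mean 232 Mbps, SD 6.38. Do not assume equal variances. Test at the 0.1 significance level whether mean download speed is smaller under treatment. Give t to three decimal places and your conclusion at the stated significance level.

t = -2.087; reject H0

Let group 1 = treatment, group 2 = control. H0: μ_1 = μ_2; H1: μ_1 < μ_2 (Welch's two-sample t-test, left-tailed).
t = (x̄_1 − x̄_2)/√(s_1²/n_1 + s_2²/n_2) = (225 − 232)/√(11.6²/20 + 6.38²/9) = -2.087
Welch–Satterthwaite df ≈ 25.63
p-value = P(T ≤ -2.087) ≈ 0.023
Since p ≈ 0.023 < α = 0.1, reject H0; the evidence is statistically significant.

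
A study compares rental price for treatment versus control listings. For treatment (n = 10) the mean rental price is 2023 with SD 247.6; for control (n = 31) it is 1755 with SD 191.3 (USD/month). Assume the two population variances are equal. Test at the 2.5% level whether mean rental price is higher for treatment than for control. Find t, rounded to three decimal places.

3.583

Let group 1 = treatment, group 2 = control. H0: μ_1 = μ_2; H1: μ_1 > μ_2 (two-sample pooled-variance t-test, right-tailed).
s_p² = [(10−1)·247.6² + (31−1)·191.3²]/(10+31−2) = 42298
t = (2023 − 1755)/√[42298·(1/10 + 1/31)] = 3.583
df = n₁ + n₂ − 2 = 39
p-value = P(T ≥ 3.583) ≈ 0.0005
Since p ≈ 0.0005 < α = 0.025, reject H0; the data support H1.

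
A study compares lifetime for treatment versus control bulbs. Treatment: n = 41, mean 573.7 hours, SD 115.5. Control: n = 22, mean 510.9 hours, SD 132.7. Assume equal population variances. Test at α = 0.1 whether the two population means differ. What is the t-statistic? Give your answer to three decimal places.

Let group 1 = treatment, group 2 = control. H0: μ_1 = μ_2; H1: μ_1 ≠ μ_2 (two-sample pooled-variance t-test, two-sided).
s_p² = [(41−1)·115.5² + (22−1)·132.7²]/(41+22−2) = 14809.9
t = (573.7 − 510.9)/√[14809.9·(1/41 + 1/22)] = 1.953
df = n₁ + n₂ − 2 = 61
Two-sided p-value ≈ 0.0555
Since p ≈ 0.0555 < α = 0.1, reject H0; the data support H1.

1.953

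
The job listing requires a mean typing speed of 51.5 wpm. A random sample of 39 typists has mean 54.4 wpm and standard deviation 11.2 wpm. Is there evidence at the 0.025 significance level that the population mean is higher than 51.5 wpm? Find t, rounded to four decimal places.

H0: μ = 51.5; H1: μ > 51.5 (one-sample t-test, right-tailed).
t = (x̄ − μ₀)/(s/√n) = (54.4 − 51.5)/(11.2/√39) = 1.6170
df = n − 1 = 38
p-value = P(T ≥ 1.6170) ≈ 0.0571
Since p ≈ 0.0571 > α = 0.025, fail to reject H0; the evidence is not statistically significant.

1.6170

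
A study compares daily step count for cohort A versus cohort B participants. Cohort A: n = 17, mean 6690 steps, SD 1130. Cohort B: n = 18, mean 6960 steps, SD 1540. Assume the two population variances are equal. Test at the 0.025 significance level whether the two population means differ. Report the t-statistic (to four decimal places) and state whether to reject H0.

t = -0.5884; fail to reject H0

Let group 1 = cohort A, group 2 = cohort B. H0: μ_1 = μ_2; H1: μ_1 ≠ μ_2 (two-sample pooled-variance t-test, two-sided).
s_p² = [(17−1)·1130² + (18−1)·1540²]/(17+18−2) = 1840840
t = (6690 − 6960)/√[1840840·(1/17 + 1/18)] = -0.5884
df = n₁ + n₂ − 2 = 33
Two-sided p-value ≈ 0.560
Since p ≈ 0.560 > α = 0.025, fail to reject H0; the evidence is not statistically significant.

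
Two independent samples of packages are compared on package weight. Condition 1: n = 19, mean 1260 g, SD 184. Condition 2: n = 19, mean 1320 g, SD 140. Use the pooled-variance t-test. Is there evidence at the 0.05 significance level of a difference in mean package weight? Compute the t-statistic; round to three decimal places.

-1.131

Let group 1 = condition 1, group 2 = condition 2. H0: μ_1 = μ_2; H1: μ_1 ≠ μ_2 (two-sample pooled-variance t-test, two-sided).
s_p² = [(19−1)·184² + (19−1)·140²]/(19+19−2) = 26728
t = (1260 − 1320)/√[26728·(1/19 + 1/19)] = -1.131
df = n₁ + n₂ − 2 = 36
Two-sided p-value ≈ 0.265
Since p ≈ 0.265 > α = 0.05, fail to reject H0; the evidence is not statistically significant.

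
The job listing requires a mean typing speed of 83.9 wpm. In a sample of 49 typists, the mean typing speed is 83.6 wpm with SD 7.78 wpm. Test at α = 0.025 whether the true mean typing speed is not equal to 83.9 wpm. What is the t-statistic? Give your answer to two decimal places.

H0: μ = 83.9; H1: μ ≠ 83.9 (one-sample t-test, two-sided).
t = (x̄ − μ₀)/(s/√n) = (83.6 − 83.9)/(7.78/√49) = -0.27
df = n − 1 = 48
Two-sided p-value ≈ 0.788
Since p ≈ 0.788 > α = 0.025, fail to reject H0; the data do not provide sufficient evidence against H0.

-0.27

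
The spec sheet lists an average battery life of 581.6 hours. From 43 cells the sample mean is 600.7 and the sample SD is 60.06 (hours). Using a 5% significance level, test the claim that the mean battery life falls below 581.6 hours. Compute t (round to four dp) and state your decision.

H0: μ = 581.6; H1: μ < 581.6 (one-sample t-test, left-tailed).
t = (x̄ − μ₀)/(s/√n) = (600.7 − 581.6)/(60.06/√43) = 2.0854
df = n − 1 = 42
p-value = P(T ≤ 2.0854) ≈ 0.978
Since p ≈ 0.978 > α = 0.05, fail to reject H0; the evidence is not statistically significant.

t = 2.0854; fail to reject H0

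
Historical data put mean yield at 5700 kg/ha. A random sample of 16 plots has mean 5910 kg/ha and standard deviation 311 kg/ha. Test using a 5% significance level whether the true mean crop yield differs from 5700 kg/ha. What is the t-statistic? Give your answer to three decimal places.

2.701

H0: μ = 5700; H1: μ ≠ 5700 (one-sample t-test, two-sided).
t = (x̄ − μ₀)/(s/√n) = (5910 − 5700)/(311/√16) = 2.701
df = n − 1 = 15
Two-sided p-value ≈ 0.0164
Since p ≈ 0.0164 < α = 0.05, reject H0; the data support H1.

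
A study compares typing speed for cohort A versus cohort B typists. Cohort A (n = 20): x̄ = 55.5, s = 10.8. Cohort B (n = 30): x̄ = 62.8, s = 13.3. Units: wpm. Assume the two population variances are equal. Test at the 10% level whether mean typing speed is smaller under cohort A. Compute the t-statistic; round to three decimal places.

Let group 1 = cohort A, group 2 = cohort B. H0: μ_1 = μ_2; H1: μ_1 < μ_2 (two-sample pooled-variance t-test, left-tailed).
s_p² = [(20−1)·10.8² + (30−1)·13.3²]/(20+30−2) = 153.041
t = (55.5 − 62.8)/√[153.041·(1/20 + 1/30)] = -2.044
df = n₁ + n₂ − 2 = 48
p-value = P(T ≤ -2.044) ≈ 0.023
Since p ≈ 0.023 < α = 0.1, reject H0; the data support H1.

-2.044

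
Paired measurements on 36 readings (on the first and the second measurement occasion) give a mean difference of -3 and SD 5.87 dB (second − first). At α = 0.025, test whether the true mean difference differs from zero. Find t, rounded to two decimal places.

H0: μ_d = 0; H1: μ_d ≠ 0 (paired t-test on the differences, two-sided).
t = d̄/(s_d/√n) = -3/(5.87/√36) = -3.07
df = n − 1 = 35
Two-sided p-value ≈ 0.0042
Since p ≈ 0.0042 < α = 0.025, reject H0; the evidence is statistically significant.

-3.07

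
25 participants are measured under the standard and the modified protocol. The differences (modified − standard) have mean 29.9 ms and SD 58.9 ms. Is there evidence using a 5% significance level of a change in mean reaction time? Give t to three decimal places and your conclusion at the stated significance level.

t = 2.538; reject H0

H0: μ_d = 0; H1: μ_d ≠ 0 (paired t-test on the differences, two-sided).
t = d̄/(s_d/√n) = 29.9/(58.9/√25) = 2.538
df = n − 1 = 24
Two-sided p-value ≈ 0.018
Since p ≈ 0.018 < α = 0.05, reject H0; the evidence is statistically significant.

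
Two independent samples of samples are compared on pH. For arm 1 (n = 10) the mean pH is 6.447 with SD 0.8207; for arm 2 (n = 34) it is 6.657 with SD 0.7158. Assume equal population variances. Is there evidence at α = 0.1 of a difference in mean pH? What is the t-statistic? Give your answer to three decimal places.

-0.789

Let group 1 = arm 1, group 2 = arm 2. H0: μ_1 = μ_2; H1: μ_1 ≠ μ_2 (two-sample pooled-variance t-test, two-sided).
s_p² = [(10−1)·0.8207² + (34−1)·0.7158²]/(10+34−2) = 0.546908
t = (6.447 − 6.657)/√[0.546908·(1/10 + 1/34)] = -0.789
df = n₁ + n₂ − 2 = 42
Two-sided p-value ≈ 0.434
Since p ≈ 0.434 > α = 0.1, fail to reject H0; the data do not provide sufficient evidence against H0.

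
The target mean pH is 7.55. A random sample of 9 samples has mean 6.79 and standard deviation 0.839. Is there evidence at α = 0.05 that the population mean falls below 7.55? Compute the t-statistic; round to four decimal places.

H0: μ = 7.55; H1: μ < 7.55 (one-sample t-test, left-tailed).
t = (x̄ − μ₀)/(s/√n) = (6.79 − 7.55)/(0.839/√9) = -2.7175
df = n − 1 = 8
p-value = P(T ≤ -2.7175) ≈ 0.0132
Since p ≈ 0.0132 < α = 0.05, reject H0; the evidence is statistically significant.

-2.7175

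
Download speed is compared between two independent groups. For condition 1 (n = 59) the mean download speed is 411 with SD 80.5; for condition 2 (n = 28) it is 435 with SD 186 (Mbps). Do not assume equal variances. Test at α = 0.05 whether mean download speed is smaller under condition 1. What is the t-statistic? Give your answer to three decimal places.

-0.654

Let group 1 = condition 1, group 2 = condition 2. H0: μ_1 = μ_2; H1: μ_1 < μ_2 (Welch's two-sample t-test, left-tailed).
t = (x̄_1 − x̄_2)/√(s_1²/n_1 + s_2²/n_2) = (411 − 435)/√(80.5²/59 + 186²/28) = -0.654
Welch–Satterthwaite df ≈ 31.90
p-value = P(T ≤ -0.654) ≈ 0.259
Since p ≈ 0.259 > α = 0.05, fail to reject H0; the data do not provide sufficient evidence against H0.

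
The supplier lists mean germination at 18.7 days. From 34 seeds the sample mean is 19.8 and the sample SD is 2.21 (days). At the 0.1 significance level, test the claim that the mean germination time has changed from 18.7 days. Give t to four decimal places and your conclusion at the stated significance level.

t = 2.9023; reject H0

H0: μ = 18.7; H1: μ ≠ 18.7 (one-sample t-test, two-sided).
t = (x̄ − μ₀)/(s/√n) = (19.8 − 18.7)/(2.21/√34) = 2.9023
df = n − 1 = 33
Two-sided p-value ≈ 0.0066
Since p ≈ 0.0066 < α = 0.1, reject H0; the evidence is statistically significant.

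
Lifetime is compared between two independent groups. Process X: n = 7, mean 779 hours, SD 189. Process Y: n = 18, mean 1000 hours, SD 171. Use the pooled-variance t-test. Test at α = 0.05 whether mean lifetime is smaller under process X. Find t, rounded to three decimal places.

Let group 1 = process X, group 2 = process Y. H0: μ_1 = μ_2; H1: μ_1 < μ_2 (two-sample pooled-variance t-test, left-tailed).
s_p² = [(7−1)·189² + (18−1)·171²]/(7+18−2) = 30931.4
t = (779 − 1000)/√[30931.4·(1/7 + 1/18)] = -2.821
df = n₁ + n₂ − 2 = 23
p-value = P(T ≤ -2.821) ≈ 0.0048
Since p ≈ 0.0048 < α = 0.05, reject H0; the evidence is statistically significant.

-2.821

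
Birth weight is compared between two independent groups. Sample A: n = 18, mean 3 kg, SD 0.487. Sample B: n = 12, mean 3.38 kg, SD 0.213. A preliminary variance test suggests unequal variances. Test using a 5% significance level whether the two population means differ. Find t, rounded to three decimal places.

-2.918

Let group 1 = sample A, group 2 = sample B. H0: μ_1 = μ_2; H1: μ_1 ≠ μ_2 (Welch's two-sample t-test, two-sided).
t = (x̄_1 − x̄_2)/√(s_1²/n_1 + s_2²/n_2) = (3 − 3.38)/√(0.487²/18 + 0.213²/12) = -2.918
Welch–Satterthwaite df ≈ 24.98
Two-sided p-value ≈ 0.0073
Since p ≈ 0.0073 < α = 0.05, reject H0; the data support H1.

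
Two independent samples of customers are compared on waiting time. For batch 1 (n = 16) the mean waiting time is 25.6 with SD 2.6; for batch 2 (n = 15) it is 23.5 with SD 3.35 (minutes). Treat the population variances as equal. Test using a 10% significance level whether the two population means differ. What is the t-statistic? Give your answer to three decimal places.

1.957

Let group 1 = batch 1, group 2 = batch 2. H0: μ_1 = μ_2; H1: μ_1 ≠ μ_2 (two-sample pooled-variance t-test, two-sided).
s_p² = [(16−1)·2.6² + (15−1)·3.35²]/(16+15−2) = 8.91431
t = (25.6 − 23.5)/√[8.91431·(1/16 + 1/15)] = 1.957
df = n₁ + n₂ − 2 = 29
Two-sided p-value ≈ 0.060
Since p ≈ 0.060 < α = 0.1, reject H0; the evidence is statistically significant.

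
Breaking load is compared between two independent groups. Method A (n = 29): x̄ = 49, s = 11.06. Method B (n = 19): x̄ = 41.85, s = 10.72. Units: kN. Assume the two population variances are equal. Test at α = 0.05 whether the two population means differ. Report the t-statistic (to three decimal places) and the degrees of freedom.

t = 2.217, df = 46

Let group 1 = method A, group 2 = method B. H0: μ_1 = μ_2; H1: μ_1 ≠ μ_2 (two-sample pooled-variance t-test, two-sided).
s_p² = [(29−1)·11.06² + (19−1)·10.72²]/(29+19−2) = 119.426
t = (49 − 41.85)/√[119.426·(1/29 + 1/19)] = 2.217
df = n₁ + n₂ − 2 = 46
Two-sided p-value ≈ 0.032
Since p ≈ 0.032 < α = 0.05, reject H0; the evidence is statistically significant.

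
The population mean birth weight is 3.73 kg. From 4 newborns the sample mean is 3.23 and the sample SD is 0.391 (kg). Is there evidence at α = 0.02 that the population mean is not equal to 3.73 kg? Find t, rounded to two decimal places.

-2.56

H0: μ = 3.73; H1: μ ≠ 3.73 (one-sample t-test, two-sided).
t = (x̄ − μ₀)/(s/√n) = (3.23 − 3.73)/(0.391/√4) = -2.56
df = n − 1 = 3
Two-sided p-value ≈ 0.0834
Since p ≈ 0.0834 > α = 0.02, fail to reject H0; the evidence is not statistically significant.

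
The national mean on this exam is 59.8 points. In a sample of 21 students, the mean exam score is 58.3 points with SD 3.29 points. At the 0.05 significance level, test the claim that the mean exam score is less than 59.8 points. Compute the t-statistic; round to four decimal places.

H0: μ = 59.8; H1: μ < 59.8 (one-sample t-test, left-tailed).
t = (x̄ − μ₀)/(s/√n) = (58.3 − 59.8)/(3.29/√21) = -2.0893
df = n − 1 = 20
p-value = P(T ≤ -2.0893) ≈ 0.025
Since p ≈ 0.025 < α = 0.05, reject H0; the data support H1.

-2.0893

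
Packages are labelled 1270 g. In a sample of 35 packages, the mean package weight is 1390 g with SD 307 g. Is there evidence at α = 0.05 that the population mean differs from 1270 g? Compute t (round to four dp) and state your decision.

H0: μ = 1270; H1: μ ≠ 1270 (one-sample t-test, two-sided).
t = (x̄ − μ₀)/(s/√n) = (1390 − 1270)/(307/√35) = 2.3125
df = n − 1 = 34
Two-sided p-value ≈ 0.0269
Since p ≈ 0.0269 < α = 0.05, reject H0; the data support H1.

t = 2.3125; reject H0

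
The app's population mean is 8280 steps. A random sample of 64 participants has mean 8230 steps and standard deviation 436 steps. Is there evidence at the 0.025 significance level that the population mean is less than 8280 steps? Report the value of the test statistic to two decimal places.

H0: μ = 8280; H1: μ < 8280 (one-sample t-test, left-tailed).
t = (x̄ − μ₀)/(s/√n) = (8230 − 8280)/(436/√64) = -0.92
df = n − 1 = 63
p-value = P(T ≤ -0.92) ≈ 0.1812
Since p ≈ 0.1812 > α = 0.025, fail to reject H0; the data do not provide sufficient evidence against H0.

-0.92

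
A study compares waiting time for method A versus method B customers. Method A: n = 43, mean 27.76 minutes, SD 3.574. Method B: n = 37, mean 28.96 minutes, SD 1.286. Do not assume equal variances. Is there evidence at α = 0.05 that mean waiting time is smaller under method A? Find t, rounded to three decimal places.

Let group 1 = method A, group 2 = method B. H0: μ_1 = μ_2; H1: μ_1 < μ_2 (Welch's two-sample t-test, left-tailed).
t = (x̄_1 − x̄_2)/√(s_1²/n_1 + s_2²/n_2) = (27.76 − 28.96)/√(3.574²/43 + 1.286²/37) = -2.053
Welch–Satterthwaite df ≈ 54.16
p-value = P(T ≤ -2.053) ≈ 0.022
Since p ≈ 0.022 < α = 0.05, reject H0; the data support H1.

-2.053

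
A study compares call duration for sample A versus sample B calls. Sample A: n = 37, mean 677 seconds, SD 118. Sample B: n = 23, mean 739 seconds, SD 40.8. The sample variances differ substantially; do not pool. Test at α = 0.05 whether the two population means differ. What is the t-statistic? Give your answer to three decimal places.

-2.927

Let group 1 = sample A, group 2 = sample B. H0: μ_1 = μ_2; H1: μ_1 ≠ μ_2 (Welch's two-sample t-test, two-sided).
t = (x̄_1 − x̄_2)/√(s_1²/n_1 + s_2²/n_2) = (677 − 739)/√(118²/37 + 40.8²/23) = -2.927
Welch–Satterthwaite df ≈ 48.26
Two-sided p-value ≈ 0.005
Since p ≈ 0.005 < α = 0.05, reject H0; the data support H1.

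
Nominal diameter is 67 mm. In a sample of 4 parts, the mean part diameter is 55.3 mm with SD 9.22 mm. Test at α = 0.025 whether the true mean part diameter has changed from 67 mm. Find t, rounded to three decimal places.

H0: μ = 67; H1: μ ≠ 67 (one-sample t-test, two-sided).
t = (x̄ − μ₀)/(s/√n) = (55.3 − 67)/(9.22/√4) = -2.538
df = n − 1 = 3
Two-sided p-value ≈ 0.085
Since p ≈ 0.085 > α = 0.025, fail to reject H0; the evidence is not statistically significant.

-2.538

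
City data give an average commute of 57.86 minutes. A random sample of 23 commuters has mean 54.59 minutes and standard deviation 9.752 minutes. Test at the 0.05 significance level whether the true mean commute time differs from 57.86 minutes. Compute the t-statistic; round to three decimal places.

H0: μ = 57.86; H1: μ ≠ 57.86 (one-sample t-test, two-sided).
t = (x̄ − μ₀)/(s/√n) = (54.59 − 57.86)/(9.752/√23) = -1.608
df = n − 1 = 22
Two-sided p-value ≈ 0.1221
Since p ≈ 0.1221 > α = 0.05, fail to reject H0; the data do not provide sufficient evidence against H0.

-1.608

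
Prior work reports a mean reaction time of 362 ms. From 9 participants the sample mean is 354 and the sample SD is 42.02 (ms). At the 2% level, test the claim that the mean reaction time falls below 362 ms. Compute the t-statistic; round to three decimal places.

H0: μ = 362; H1: μ < 362 (one-sample t-test, left-tailed).
t = (x̄ − μ₀)/(s/√n) = (354 − 362)/(42.02/√9) = -0.571
df = n − 1 = 8
p-value = P(T ≤ -0.571) ≈ 0.292
Since p ≈ 0.292 > α = 0.02, fail to reject H0; the evidence is not statistically significant.

-0.571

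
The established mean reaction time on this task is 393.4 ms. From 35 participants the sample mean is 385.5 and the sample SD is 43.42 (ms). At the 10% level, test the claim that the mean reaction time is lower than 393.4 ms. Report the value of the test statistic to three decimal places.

-1.076

H0: μ = 393.4; H1: μ < 393.4 (one-sample t-test, left-tailed).
t = (x̄ − μ₀)/(s/√n) = (385.5 − 393.4)/(43.42/√35) = -1.076
df = n − 1 = 34
p-value = P(T ≤ -1.076) ≈ 0.145
Since p ≈ 0.145 > α = 0.1, fail to reject H0; the data do not provide sufficient evidence against H0.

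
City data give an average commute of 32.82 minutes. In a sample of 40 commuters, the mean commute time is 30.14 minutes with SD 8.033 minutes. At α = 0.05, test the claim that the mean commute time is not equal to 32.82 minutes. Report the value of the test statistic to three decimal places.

H0: μ = 32.82; H1: μ ≠ 32.82 (one-sample t-test, two-sided).
t = (x̄ − μ₀)/(s/√n) = (30.14 − 32.82)/(8.033/√40) = -2.110
df = n − 1 = 39
Two-sided p-value ≈ 0.0413
Since p ≈ 0.0413 < α = 0.05, reject H0; the data support H1.

-2.110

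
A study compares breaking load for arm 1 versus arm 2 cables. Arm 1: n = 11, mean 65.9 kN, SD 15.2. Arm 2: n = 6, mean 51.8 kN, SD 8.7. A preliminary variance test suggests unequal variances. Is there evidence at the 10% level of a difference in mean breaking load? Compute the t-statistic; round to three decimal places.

Let group 1 = arm 1, group 2 = arm 2. H0: μ_1 = μ_2; H1: μ_1 ≠ μ_2 (Welch's two-sample t-test, two-sided).
t = (x̄_1 − x̄_2)/√(s_1²/n_1 + s_2²/n_2) = (65.9 − 51.8)/√(15.2²/11 + 8.7²/6) = 2.432
Welch–Satterthwaite df ≈ 14.88
Two-sided p-value ≈ 0.0281
Since p ≈ 0.0281 < α = 0.1, reject H0; the evidence is statistically significant.

2.432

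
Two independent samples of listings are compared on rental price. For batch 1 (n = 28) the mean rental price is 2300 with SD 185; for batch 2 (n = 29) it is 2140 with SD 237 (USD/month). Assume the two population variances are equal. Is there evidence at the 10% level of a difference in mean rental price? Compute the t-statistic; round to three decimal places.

2.834

Let group 1 = batch 1, group 2 = batch 2. H0: μ_1 = μ_2; H1: μ_1 ≠ μ_2 (two-sample pooled-variance t-test, two-sided).
s_p² = [(28−1)·185² + (29−1)·237²]/(28+29−2) = 45396.5
t = (2300 − 2140)/√[45396.5·(1/28 + 1/29)] = 2.834
df = n₁ + n₂ − 2 = 55
Two-sided p-value ≈ 0.006
Since p ≈ 0.006 < α = 0.1, reject H0; the data support H1.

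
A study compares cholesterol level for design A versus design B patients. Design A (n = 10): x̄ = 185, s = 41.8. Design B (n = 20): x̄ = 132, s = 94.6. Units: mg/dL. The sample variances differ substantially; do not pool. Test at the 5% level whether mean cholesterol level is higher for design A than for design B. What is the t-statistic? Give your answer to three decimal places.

Let group 1 = design A, group 2 = design B. H0: μ_1 = μ_2; H1: μ_1 > μ_2 (Welch's two-sample t-test, right-tailed).
t = (x̄_1 − x̄_2)/√(s_1²/n_1 + s_2²/n_2) = (185 − 132)/√(41.8²/10 + 94.6²/20) = 2.125
Welch–Satterthwaite df ≈ 27.79
p-value = P(T ≥ 2.125) ≈ 0.0213
Since p ≈ 0.0213 < α = 0.05, reject H0; the evidence is statistically significant.

2.125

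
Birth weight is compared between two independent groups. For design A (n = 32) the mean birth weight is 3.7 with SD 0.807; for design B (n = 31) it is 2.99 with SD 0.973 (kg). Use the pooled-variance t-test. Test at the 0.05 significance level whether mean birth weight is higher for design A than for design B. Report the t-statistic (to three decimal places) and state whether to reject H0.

Let group 1 = design A, group 2 = design B. H0: μ_1 = μ_2; H1: μ_1 > μ_2 (two-sample pooled-variance t-test, right-tailed).
s_p² = [(32−1)·0.807² + (31−1)·0.973²]/(32+31−2) = 0.796567
t = (3.7 − 2.99)/√[0.796567·(1/32 + 1/31)] = 3.157
df = n₁ + n₂ − 2 = 61
p-value = P(T ≥ 3.157) ≈ 0.0012
Since p ≈ 0.0012 < α = 0.05, reject H0; the evidence is statistically significant.

t = 3.157; reject H0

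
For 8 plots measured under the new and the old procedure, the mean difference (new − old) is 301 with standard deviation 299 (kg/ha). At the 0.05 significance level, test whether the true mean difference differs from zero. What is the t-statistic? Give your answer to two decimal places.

H0: μ_d = 0; H1: μ_d ≠ 0 (paired t-test on the differences, two-sided).
t = d̄/(s_d/√n) = 301/(299/√8) = 2.85
df = n − 1 = 7
Two-sided p-value ≈ 0.0248
Since p ≈ 0.0248 < α = 0.05, reject H0; the data support H1.

2.85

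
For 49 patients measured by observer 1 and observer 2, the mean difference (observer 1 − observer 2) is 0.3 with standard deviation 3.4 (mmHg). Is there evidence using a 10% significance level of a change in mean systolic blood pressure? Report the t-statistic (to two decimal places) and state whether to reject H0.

H0: μ_d = 0; H1: μ_d ≠ 0 (paired t-test on the differences, two-sided).
t = d̄/(s_d/√n) = 0.3/(3.4/√49) = 0.62
df = n − 1 = 48
Two-sided p-value ≈ 0.5397
Since p ≈ 0.5397 > α = 0.1, fail to reject H0; the evidence is not statistically significant.

t = 0.62; fail to reject H0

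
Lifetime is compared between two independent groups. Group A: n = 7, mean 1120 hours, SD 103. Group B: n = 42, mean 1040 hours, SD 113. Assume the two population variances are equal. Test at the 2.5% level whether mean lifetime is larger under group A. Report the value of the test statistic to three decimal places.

Let group 1 = group A, group 2 = group B. H0: μ_1 = μ_2; H1: μ_1 > μ_2 (two-sample pooled-variance t-test, right-tailed).
s_p² = [(7−1)·103² + (42−1)·113²]/(7+42−2) = 12493.3
t = (1120 − 1040)/√[12493.3·(1/7 + 1/42)] = 1.753
df = n₁ + n₂ − 2 = 47
p-value = P(T ≥ 1.753) ≈ 0.043
Since p ≈ 0.043 > α = 0.025, fail to reject H0; the data do not provide sufficient evidence against H0.

1.753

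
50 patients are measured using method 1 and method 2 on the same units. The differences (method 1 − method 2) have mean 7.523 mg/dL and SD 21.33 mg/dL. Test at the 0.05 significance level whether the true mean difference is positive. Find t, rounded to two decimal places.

2.49

H0: μ_d = 0; H1: μ_d > 0 (paired t-test on the differences, right-tailed).
t = d̄/(s_d/√n) = 7.523/(21.33/√50) = 2.49
df = n − 1 = 49
p-value = P(T ≥ 2.49) ≈ 0.008
Since p ≈ 0.008 < α = 0.05, reject H0; the evidence is statistically significant.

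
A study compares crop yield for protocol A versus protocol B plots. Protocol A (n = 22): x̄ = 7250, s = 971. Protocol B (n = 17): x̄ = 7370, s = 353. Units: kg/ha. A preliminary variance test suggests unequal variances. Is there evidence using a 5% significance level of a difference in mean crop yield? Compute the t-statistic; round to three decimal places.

Let group 1 = protocol A, group 2 = protocol B. H0: μ_1 = μ_2; H1: μ_1 ≠ μ_2 (Welch's two-sample t-test, two-sided).
t = (x̄_1 − x̄_2)/√(s_1²/n_1 + s_2²/n_2) = (7250 − 7370)/√(971²/22 + 353²/17) = -0.536
Welch–Satterthwaite df ≈ 27.73
Two-sided p-value ≈ 0.5965
Since p ≈ 0.5965 > α = 0.05, fail to reject H0; the data do not provide sufficient evidence against H0.

-0.536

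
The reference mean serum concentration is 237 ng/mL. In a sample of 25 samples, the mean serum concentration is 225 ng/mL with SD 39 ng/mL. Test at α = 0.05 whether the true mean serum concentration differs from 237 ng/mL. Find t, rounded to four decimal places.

H0: μ = 237; H1: μ ≠ 237 (one-sample t-test, two-sided).
t = (x̄ − μ₀)/(s/√n) = (225 − 237)/(39/√25) = -1.5385
df = n − 1 = 24
Two-sided p-value ≈ 0.137
Since p ≈ 0.137 > α = 0.05, fail to reject H0; the evidence is not statistically significant.

-1.5385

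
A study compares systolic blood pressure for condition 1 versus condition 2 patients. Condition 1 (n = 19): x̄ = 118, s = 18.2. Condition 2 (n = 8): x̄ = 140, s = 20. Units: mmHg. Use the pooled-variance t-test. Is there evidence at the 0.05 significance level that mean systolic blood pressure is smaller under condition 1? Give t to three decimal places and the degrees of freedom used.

Let group 1 = condition 1, group 2 = condition 2. H0: μ_1 = μ_2; H1: μ_1 < μ_2 (two-sample pooled-variance t-test, left-tailed).
s_p² = [(19−1)·18.2² + (8−1)·20²]/(19+8−2) = 350.493
t = (118 − 140)/√[350.493·(1/19 + 1/8)] = -2.788
df = n₁ + n₂ − 2 = 25
p-value = P(T ≤ -2.788) ≈ 0.005
Since p ≈ 0.005 < α = 0.05, reject H0; the evidence is statistically significant.

t = -2.788, df = 25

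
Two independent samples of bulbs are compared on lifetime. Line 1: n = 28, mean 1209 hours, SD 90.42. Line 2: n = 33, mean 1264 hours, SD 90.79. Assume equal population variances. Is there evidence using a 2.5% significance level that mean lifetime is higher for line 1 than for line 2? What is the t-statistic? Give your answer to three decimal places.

-2.362

Let group 1 = line 1, group 2 = line 2. H0: μ_1 = μ_2; H1: μ_1 > μ_2 (two-sample pooled-variance t-test, right-tailed).
s_p² = [(28−1)·90.42² + (33−1)·90.79²]/(28+33−2) = 8212.14
t = (1209 − 1264)/√[8212.14·(1/28 + 1/33)] = -2.362
df = n₁ + n₂ − 2 = 59
p-value = P(T ≥ -2.362) ≈ 0.989
Since p ≈ 0.989 > α = 0.025, fail to reject H0; the data do not provide sufficient evidence against H0.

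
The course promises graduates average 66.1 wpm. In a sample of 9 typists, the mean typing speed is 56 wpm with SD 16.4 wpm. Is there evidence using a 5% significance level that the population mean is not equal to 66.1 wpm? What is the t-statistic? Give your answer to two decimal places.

H0: μ = 66.1; H1: μ ≠ 66.1 (one-sample t-test, two-sided).
t = (x̄ − μ₀)/(s/√n) = (56 − 66.1)/(16.4/√9) = -1.85
df = n − 1 = 8
Two-sided p-value ≈ 0.102
Since p ≈ 0.102 > α = 0.05, fail to reject H0; the evidence is not statistically significant.

-1.85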